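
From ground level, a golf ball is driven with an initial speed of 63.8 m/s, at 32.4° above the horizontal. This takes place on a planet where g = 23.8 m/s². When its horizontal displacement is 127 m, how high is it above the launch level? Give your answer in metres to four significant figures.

14.45 m

vₓ = 63.80 cos 32.4° = 53.87 m/s; v_y0 = 63.80 sin 32.4° = 34.19 m/s.
At x = 127 m, t = x/vₓ = 127/53.87 = 2.358 s.
Height: y = v_y0 t − ½ g t² = 34.19 × 2.358 − 11.90 × 2.358² = 80.60 − 66.14 = 14.45 m.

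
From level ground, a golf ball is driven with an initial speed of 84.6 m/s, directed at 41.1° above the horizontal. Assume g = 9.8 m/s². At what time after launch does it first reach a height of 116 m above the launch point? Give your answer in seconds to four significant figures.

2.754 s

Resolve: vₓ = 84.60 cos 41.1° = 63.75 m/s and v_y0 = 84.60 sin 41.1° = 55.61 m/s.
Height y(t) = 55.61 t − 4.900 t² = 116 gives 4.900 t² − 55.61 t + 116 = 0.
t = [55.61 ± √(55.61² − 2·9.80·116)] / 9.80 = (55.61 ± 28.62) / 9.80, so t = 2.754 s or t = 8.596 s.
The first (ascending) time is 2.754 s.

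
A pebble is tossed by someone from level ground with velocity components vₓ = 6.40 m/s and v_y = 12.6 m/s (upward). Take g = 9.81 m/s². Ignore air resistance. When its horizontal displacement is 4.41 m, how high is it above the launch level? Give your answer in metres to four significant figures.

x = vₓ t ⇒ t = 4.41/6.400 = 0.6891 s.
Height: y = v_y0 t − ½ g t² = 12.60 × 0.6891 − 4.905 × 0.6891² = 8.682 − 2.329 = 6.353 m.

6.353 m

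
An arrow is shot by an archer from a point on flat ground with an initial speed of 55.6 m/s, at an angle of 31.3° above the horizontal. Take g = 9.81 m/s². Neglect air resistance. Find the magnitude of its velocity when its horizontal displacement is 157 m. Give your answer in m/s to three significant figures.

Resolve: vₓ = 55.60 cos 31.3° = 47.51 m/s and v_y0 = 55.60 sin 31.3° = 28.89 m/s.
At x = 157 m, t = x/vₓ = 157/47.51 = 3.305 s.
Vertical velocity there: v_y = v_y0 − g t = 28.89 − 9.81 × 3.305 = −3.534 m/s.
Speed: √(vₓ² + v_y²) = √(47.51² + 3.534²) = 47.64 m/s.

47.6 m/s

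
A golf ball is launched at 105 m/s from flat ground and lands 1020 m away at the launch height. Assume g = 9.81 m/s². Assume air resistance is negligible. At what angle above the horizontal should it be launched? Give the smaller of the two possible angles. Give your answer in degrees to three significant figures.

Level-ground range R = v₀² sin(2θ)/g ⇒ sin(2θ) = gR/v₀² = 9.81 × 1020 / 105² = 0.9076.
2θ = 65.17° or 180° − 65.17° = 114.8°, so θ = 32.59° or 57.41°.
The smaller angle is 32.59°.

32.6°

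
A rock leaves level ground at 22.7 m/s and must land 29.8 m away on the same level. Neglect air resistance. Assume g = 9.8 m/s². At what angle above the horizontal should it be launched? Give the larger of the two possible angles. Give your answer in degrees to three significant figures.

From R = (v₀²/g) sin 2θ: sin 2θ = 9.80 × 29.8 / 515.29 = 0.5667.
2θ = 34.52° or 180° − 34.52° = 145.5°, so θ = 17.26° or 72.74°.
The larger angle is 72.74°.

72.7°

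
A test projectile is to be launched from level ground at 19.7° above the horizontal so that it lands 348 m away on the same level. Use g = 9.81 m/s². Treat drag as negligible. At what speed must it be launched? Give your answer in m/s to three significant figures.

From R = (v₀² / g) sin 2θ: v₀ = √(gR / sin 2θ).
v₀ = √(9.81 × 348 / sin 39.40°) = √(3414 / 0.6347) = √5378.5 = 73.34 m/s.

73.3 m/s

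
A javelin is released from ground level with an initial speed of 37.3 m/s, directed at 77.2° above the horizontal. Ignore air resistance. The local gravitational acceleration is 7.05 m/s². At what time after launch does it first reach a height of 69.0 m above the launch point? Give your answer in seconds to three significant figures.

2.51 s

Components: vₓ = 37.30 cos 77.2° = 8.264 m/s, v_y0 = 37.30 sin 77.2° = 36.37 m/s.
Require v_y0 t − ½ g t² = 69.0, i.e. 3.525 t² − 36.37 t + 69.0 = 0.
Quadratic formula: t = (36.37 ± √350.10) / 7.05 = (36.37 ± 18.71) / 7.05 → t = 2.505 s or 7.813 s.
The first (ascending) time is 2.505 s.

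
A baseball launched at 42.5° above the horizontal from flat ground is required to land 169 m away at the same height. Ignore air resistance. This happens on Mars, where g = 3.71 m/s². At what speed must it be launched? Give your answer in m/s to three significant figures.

Level-ground range: R = v₀² sin(2θ)/g, so v₀ = √(gR / sin 2θ).
v₀ = √(3.71 × 169 / sin 85.00°) = √(627.0 / 0.9962) = √629.38 = 25.09 m/s.

25.1 m/s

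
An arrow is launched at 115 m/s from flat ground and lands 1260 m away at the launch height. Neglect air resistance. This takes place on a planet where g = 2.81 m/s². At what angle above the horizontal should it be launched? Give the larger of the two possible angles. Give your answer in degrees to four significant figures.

From R = (v₀²/g) sin 2θ: sin 2θ = 2.81 × 1260 / 13225 = 0.2677.
2θ = 15.53° or 180° − 15.53° = 164.5°, so θ = 7.764° or 82.24°.
The larger angle is 82.24°.

82.24°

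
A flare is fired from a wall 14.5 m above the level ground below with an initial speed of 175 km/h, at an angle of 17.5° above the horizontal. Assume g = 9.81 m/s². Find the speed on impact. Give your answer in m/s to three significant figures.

51.5 m/s

Convert: 175 km/h = 175/3.6 = 48.61 m/s.
Components: vₓ = 48.61 cos 17.5° = 46.36 m/s, v_y0 = 48.61 sin 17.5° = 14.62 m/s.
With up positive and y = 0 at the ground: y(t) = 14.5 + (14.62) t − 4.905 t². Setting y = 0 and taking the positive root: t = [14.62 + √(14.62² + 2·9.81·14.5)] / 9.81 = (14.62 + 22.32) / 9.81 = 3.765 s.
Vertical velocity at impact: v_y = v_y0 − g t = 14.62 − 9.81 × 3.765 = −22.32 m/s.
Speed: |v| = √(vₓ² + v_y²) = √(46.36² + 22.32²) = 51.45 m/s.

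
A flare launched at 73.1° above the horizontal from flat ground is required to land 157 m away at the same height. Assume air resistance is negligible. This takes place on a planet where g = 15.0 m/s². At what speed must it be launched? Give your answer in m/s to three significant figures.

65.1 m/s

From R = (v₀² / g) sin 2θ: v₀ = √(gR / sin 2θ).
v₀ = √(15.0 × 157 / sin 146.2°) = √(2355 / 0.5563) = √4233.4 = 65.06 m/s.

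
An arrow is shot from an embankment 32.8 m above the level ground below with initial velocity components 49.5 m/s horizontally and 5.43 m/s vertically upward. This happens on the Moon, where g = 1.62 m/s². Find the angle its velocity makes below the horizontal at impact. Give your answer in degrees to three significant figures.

The projectile lands when y = 32.8 + (5.430) t − ½·1.62·t² = 0. Positive root: t = (5.430 + √(5.430² + 2·1.62·32.8)) / 1.62 = (5.430 + 11.65) / 1.62 = 10.54 s.
At impact: v_y = v_y0 − g t = −11.65 m/s; vₓ = 49.50 m/s.
Angle below horizontal: arctan(|v_y|/vₓ) = arctan(11.65/49.50) = 13.25°.

13.2°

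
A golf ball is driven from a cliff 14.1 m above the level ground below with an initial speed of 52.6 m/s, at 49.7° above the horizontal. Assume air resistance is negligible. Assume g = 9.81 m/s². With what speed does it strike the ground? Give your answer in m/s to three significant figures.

Resolve: vₓ = 52.60 cos 49.7° = 34.02 m/s and v_y0 = 52.60 sin 49.7° = 40.12 m/s.
With up positive and y = 0 at the ground: y(t) = 14.1 + (40.12) t − 4.905 t². Setting y = 0 and taking the positive root: t = [40.12 + √(40.12² + 2·9.81·14.1)] / 9.81 = (40.12 + 43.43) / 9.81 = 8.516 s.
Vertical velocity at impact: v_y = v_y0 − g t = 40.12 − 9.81 × 8.516 = −43.43 m/s.
Speed: |v| = √(vₓ² + v_y²) = √(34.02² + 43.43²) = 55.17 m/s.

55.2 m/s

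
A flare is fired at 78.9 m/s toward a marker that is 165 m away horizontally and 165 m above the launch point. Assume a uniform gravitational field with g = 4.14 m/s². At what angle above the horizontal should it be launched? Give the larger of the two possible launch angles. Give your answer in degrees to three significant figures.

Trajectory: y = x tanθ − g x² (1 + tan²θ)/(2v₀²). With x = 165, y = 165, v₀ = 78.9, g = 4.14:
9.053 tan²θ − 165 tanθ + (174.1) = 0.
tanθ = [165 ± √(165² − 4 × 9.053 × (174.1))] / (2 × 9.053) = (165 ± 144.6) / 18.11, giving tanθ = 1.124 or 17.10.
θ = 48.35° or 86.65°; the larger is 86.65°.

86.7°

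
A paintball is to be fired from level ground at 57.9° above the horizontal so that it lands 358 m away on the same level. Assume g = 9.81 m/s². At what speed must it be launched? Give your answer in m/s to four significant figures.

On level ground R = v₀² sin 2θ / g ⇒ v₀ = √(gR / sin 2θ).
v₀ = √(9.81 × 358 / sin 115.8°) = √(3512 / 0.9003) = √3900.8 = 62.46 m/s.

62.46 m/s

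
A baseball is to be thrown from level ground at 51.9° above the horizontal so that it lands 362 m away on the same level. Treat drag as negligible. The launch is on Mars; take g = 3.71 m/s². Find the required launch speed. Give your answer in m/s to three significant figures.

On level ground R = v₀² sin 2θ / g ⇒ v₀ = √(gR / sin 2θ).
v₀ = √(3.71 × 362 / sin 103.8°) = √(1343 / 0.9711) = √1382.9 = 37.19 m/s.

37.2 m/s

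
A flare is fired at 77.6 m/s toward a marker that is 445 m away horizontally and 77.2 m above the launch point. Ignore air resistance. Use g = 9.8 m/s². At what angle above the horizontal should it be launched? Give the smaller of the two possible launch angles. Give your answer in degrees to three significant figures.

Trajectory: y = x tanθ − g x² (1 + tan²θ)/(2v₀²). With x = 445, y = 77.2, v₀ = 77.6, g = 9.80:
161.1 tan²θ − 445 tanθ + (238.3) = 0.
tanθ = [445 ± √(445² − 4 × 161.1 × (238.3))] / (2 × 161.1) = (445 ± 210.7) / 322.3, giving tanθ = 0.7269 or 2.035.
θ = 36.01° or 63.83°; the smaller is 36.01°.

36.0°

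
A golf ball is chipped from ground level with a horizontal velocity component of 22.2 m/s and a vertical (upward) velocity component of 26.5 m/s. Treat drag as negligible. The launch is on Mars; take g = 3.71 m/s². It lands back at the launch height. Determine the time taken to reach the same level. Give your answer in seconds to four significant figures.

14.29 s

Landing at launch height ⇒ T = 2 v_y0 / g = 2 × 26.50 / 3.71 = 14.29 s.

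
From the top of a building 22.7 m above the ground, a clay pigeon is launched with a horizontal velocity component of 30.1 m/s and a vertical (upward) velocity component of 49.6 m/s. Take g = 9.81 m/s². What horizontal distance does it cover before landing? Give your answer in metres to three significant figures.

318 m

Vertical motion (up positive, ground at y = 0): 4.905 t² − (49.60) t − 22.7 = 0, so t = (49.60 + √(49.60² + 2·9.81·22.7)) / 9.81 = (49.60 + 53.90) / 9.81 = 10.55 s.
Horizontal distance: R = vₓ t = 30.10 × 10.55 = 317.6 m.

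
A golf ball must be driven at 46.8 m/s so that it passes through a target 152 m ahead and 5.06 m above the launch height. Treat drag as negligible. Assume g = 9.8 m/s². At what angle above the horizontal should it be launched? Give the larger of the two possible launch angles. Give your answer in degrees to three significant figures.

68.2°

Trajectory: y = x tanθ − g x² (1 + tan²θ)/(2v₀²). With x = 152, y = 5.06, v₀ = 46.8, g = 9.80:
51.69 tan²θ − 152 tanθ + (56.75) = 0.
tanθ = [152 ± √(152² − 4 × 51.69 × (56.75))] / (2 × 51.69) = (152 ± 106.6) / 103.4, giving tanθ = 0.4388 or 2.502.
θ = 23.69° or 68.21°; the larger is 68.21°.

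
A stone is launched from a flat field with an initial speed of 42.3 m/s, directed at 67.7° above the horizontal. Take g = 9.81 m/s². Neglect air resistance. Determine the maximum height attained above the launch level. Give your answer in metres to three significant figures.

Resolve: vₓ = 42.30 cos 67.7° = 16.05 m/s and v_y0 = 42.30 sin 67.7° = 39.14 m/s.
Maximum height: H = v_y0² / (2g) = 39.14² / (2 × 9.81) = 78.07 m.

78.1 m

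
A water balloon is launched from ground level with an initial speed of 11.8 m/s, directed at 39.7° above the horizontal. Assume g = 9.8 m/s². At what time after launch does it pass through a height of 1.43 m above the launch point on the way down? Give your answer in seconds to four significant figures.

1.317 s

Components: vₓ = 11.80 cos 39.7° = 9.079 m/s, v_y0 = 11.80 sin 39.7° = 7.537 m/s.
Height y(t) = 7.537 t − 4.900 t² = 1.43 gives 4.900 t² − 7.537 t + 1.43 = 0.
t = [7.537 ± √(7.537² − 2·9.80·1.43)] / 9.80 = (7.537 ± 5.365) / 9.80, so t = 0.2217 s or t = 1.317 s.
The descending-branch root is 1.317 s.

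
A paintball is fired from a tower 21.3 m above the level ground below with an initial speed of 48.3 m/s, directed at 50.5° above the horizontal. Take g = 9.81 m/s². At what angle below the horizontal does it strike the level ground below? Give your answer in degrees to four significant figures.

vₓ = 48.30 cos 50.5° = 30.72 m/s; v_y0 = 48.30 sin 50.5° = 37.27 m/s.
Vertical motion (up positive, ground at y = 0): 4.905 t² − (37.27) t − 21.3 = 0, so t = (37.27 + √(37.27² + 2·9.81·21.3)) / 9.81 = (37.27 + 42.51) / 9.81 = 8.132 s.
At impact: v_y = v_y0 − g t = −42.51 m/s; vₓ = 30.72 m/s.
Angle below horizontal: arctan(|v_y|/vₓ) = arctan(42.51/30.72) = 54.14°.

54.14°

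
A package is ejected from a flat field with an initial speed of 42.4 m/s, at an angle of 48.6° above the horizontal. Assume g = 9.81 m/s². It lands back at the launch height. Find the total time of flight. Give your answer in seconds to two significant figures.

6.5 s

vₓ = 42.40 cos 48.6° = 28.04 m/s; v_y0 = 42.40 sin 48.6° = 31.80 m/s.
Landing at launch height ⇒ T = 2 v_y0 / g = 2 × 31.80 / 9.81 = 6.484 s.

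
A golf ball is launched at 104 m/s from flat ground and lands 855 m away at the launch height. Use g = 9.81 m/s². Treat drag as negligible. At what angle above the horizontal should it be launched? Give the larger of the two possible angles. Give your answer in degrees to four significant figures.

Level-ground range R = v₀² sin(2θ)/g ⇒ sin(2θ) = gR/v₀² = 9.81 × 855 / 104² = 0.7755.
2θ = 50.85° or 180° − 50.85° = 129.2°, so θ = 25.42° or 64.58°.
The larger angle is 64.58°.

64.58°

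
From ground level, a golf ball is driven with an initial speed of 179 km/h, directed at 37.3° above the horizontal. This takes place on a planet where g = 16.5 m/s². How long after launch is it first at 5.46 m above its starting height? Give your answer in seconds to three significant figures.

Convert: 179 km/h = 179/3.6 = 49.72 m/s.
Resolve: vₓ = 49.72 cos 37.3° = 39.55 m/s and v_y0 = 49.72 sin 37.3° = 30.13 m/s.
Set y = v_y0 t − ½ g t² = 5.46: 8.250 t² − 30.13 t + 5.46 = 0.
Quadratic formula: t = (30.13 ± √727.70) / 16.5 = (30.13 ± 26.98) / 16.5 → t = 0.1912 s or 3.461 s.
The first (ascending) time is 0.1912 s.

0.191 s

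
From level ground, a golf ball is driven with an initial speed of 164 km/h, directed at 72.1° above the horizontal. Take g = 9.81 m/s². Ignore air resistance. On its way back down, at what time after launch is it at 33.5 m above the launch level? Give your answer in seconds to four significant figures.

Convert: 164 km/h = 164/3.6 = 45.56 m/s.
vₓ = 45.56 cos 72.1° = 14.00 m/s; v_y0 = 45.56 sin 72.1° = 43.35 m/s.
Height y(t) = 43.35 t − 4.905 t² = 33.5 gives 4.905 t² − 43.35 t + 33.5 = 0.
t = [43.35 ± √(43.35² − 2·9.81·33.5)] / 9.81 = (43.35 ± 34.96) / 9.81, so t = 0.8556 s or t = 7.982 s.
The descending-branch root is 7.982 s.

7.982 s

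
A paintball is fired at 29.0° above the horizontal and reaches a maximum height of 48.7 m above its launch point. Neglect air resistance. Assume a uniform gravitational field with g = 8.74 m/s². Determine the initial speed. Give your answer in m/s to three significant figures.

60.2 m/s

At the peak v_y = 0, so v_y0 = √(2gH) = √(2 × 8.74 × 48.7) = 29.18 m/s.
v_y0 = v₀ sin θ ⇒ v₀ = 29.18 / sin 29.0° = 60.18 m/s.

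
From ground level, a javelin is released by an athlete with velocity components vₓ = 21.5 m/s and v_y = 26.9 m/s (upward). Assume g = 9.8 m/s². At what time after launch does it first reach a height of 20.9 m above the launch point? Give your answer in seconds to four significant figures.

Set y = v_y0 t − ½ g t² = 20.9: 4.900 t² − 26.90 t + 20.9 = 0.
t = [26.90 ± √(26.90² − 2·9.80·20.9)] / 9.80 = (26.90 ± 17.72) / 9.80, so t = 0.9368 s or t = 4.553 s.
The first (ascending) time is 0.9368 s.

0.9368 s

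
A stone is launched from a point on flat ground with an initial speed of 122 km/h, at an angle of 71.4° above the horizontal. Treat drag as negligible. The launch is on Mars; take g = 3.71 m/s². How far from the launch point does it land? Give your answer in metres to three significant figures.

187 m

Convert: 122 km/h = 122/3.6 = 33.89 m/s.
Horizontal component vₓ = 33.89 cos 71.4° = 10.81 m/s; vertical v_y0 = 33.89 sin 71.4° = 32.12 m/s.
Time aloft: T = 2 v_y0 / g = 2 × 32.12 / 3.71 = 17.31 s.
Range: R = vₓ T = 10.81 × 17.31 = 187.2 m.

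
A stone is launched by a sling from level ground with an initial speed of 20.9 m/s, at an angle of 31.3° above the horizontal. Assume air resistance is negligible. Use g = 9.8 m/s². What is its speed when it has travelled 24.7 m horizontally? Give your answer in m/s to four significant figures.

18.06 m/s

vₓ = 20.90 cos 31.3° = 17.86 m/s; v_y0 = 20.90 sin 31.3° = 10.86 m/s.
At x = 24.7 m, t = x/vₓ = 24.7/17.86 = 1.383 s.
Vertical velocity there: v_y = v_y0 − g t = 10.86 − 9.80 × 1.383 = −2.697 m/s.
Speed: √(vₓ² + v_y²) = √(17.86² + 2.697²) = 18.06 m/s.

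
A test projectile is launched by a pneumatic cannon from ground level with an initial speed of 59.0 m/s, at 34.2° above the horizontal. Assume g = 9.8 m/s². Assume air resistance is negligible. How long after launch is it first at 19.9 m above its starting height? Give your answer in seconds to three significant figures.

Resolve: vₓ = 59.00 cos 34.2° = 48.80 m/s and v_y0 = 59.00 sin 34.2° = 33.16 m/s.
Set y = v_y0 t − ½ g t² = 19.9: 4.900 t² − 33.16 t + 19.9 = 0.
t = [33.16 ± √(33.16² − 2·9.80·19.9)] / 9.80 = (33.16 ± 26.64) / 9.80, so t = 0.6655 s or t = 6.102 s.
The first (ascending) time is 0.6655 s.

0.666 s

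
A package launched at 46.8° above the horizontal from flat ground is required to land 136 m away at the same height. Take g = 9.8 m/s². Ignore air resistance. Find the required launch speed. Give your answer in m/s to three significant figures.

36.5 m/s

Level-ground range: R = v₀² sin(2θ)/g, so v₀ = √(gR / sin 2θ).
v₀ = √(9.80 × 136 / sin 93.60°) = √(1333 / 0.9980) = √1335.4 = 36.54 m/s.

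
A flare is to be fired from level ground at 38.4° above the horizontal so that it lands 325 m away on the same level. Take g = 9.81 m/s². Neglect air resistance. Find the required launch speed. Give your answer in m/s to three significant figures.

57.2 m/s

On level ground R = v₀² sin 2θ / g ⇒ v₀ = √(gR / sin 2θ).
v₀ = √(9.81 × 325 / sin 76.80°) = √(3188 / 0.9736) = √3274.8 = 57.23 m/s.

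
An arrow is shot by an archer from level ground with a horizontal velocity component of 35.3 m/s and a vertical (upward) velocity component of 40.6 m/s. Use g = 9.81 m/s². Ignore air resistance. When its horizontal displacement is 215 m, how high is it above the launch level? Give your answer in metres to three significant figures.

Time to reach x = 215 m: t = x/vₓ = 215/35.30 = 6.091 s.
Height: y = v_y0 t − ½ g t² = 40.60 × 6.091 − 4.905 × 6.091² = 247.3 − 182.0 = 65.32 m.

65.3 m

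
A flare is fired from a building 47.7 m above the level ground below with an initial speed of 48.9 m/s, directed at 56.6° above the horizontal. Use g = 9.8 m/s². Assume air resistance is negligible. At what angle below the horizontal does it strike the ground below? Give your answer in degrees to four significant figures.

62.18°

Horizontal component vₓ = 48.90 cos 56.6° = 26.92 m/s; vertical v_y0 = 48.90 sin 56.6° = 40.82 m/s.
With up positive and y = 0 at the ground: y(t) = 47.7 + (40.82) t − 4.900 t². Setting y = 0 and taking the positive root: t = [40.82 + √(40.82² + 2·9.80·47.7)] / 9.80 = (40.82 + 51.01) / 9.80 = 9.370 s.
At impact: v_y = v_y0 − g t = −51.01 m/s; vₓ = 26.92 m/s.
Angle below horizontal: arctan(|v_y|/vₓ) = arctan(51.01/26.92) = 62.18°.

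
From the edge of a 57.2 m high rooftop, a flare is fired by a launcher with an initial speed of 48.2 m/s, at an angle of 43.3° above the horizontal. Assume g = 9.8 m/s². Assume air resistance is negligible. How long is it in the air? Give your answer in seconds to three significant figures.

8.17 s

Components: vₓ = 48.20 cos 43.3° = 35.08 m/s, v_y0 = 48.20 sin 43.3° = 33.06 m/s.
With up positive and y = 0 at the ground: y(t) = 57.2 + (33.06) t − 4.900 t². Setting y = 0 and taking the positive root: t = [33.06 + √(33.06² + 2·9.80·57.2)] / 9.80 = (33.06 + 47.05) / 9.80 = 8.174 s.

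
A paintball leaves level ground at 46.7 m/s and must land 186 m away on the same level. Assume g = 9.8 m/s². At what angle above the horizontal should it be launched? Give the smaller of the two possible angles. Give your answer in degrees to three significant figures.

28.3°

R = v₀² sin 2θ / g gives sin 2θ = gR/v₀² = 9.80·186/46.7² = 0.8358.
2θ = 56.70° or 180° − 56.70° = 123.3°, so θ = 28.35° or 61.65°.
The smaller angle is 28.35°.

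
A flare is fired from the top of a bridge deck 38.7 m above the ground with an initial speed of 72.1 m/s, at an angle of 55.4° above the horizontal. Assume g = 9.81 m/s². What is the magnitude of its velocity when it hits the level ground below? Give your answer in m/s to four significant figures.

Resolve: vₓ = 72.10 cos 55.4° = 40.94 m/s and v_y0 = 72.10 sin 55.4° = 59.35 m/s.
The projectile lands when y = 38.7 + (59.35) t − ½·9.81·t² = 0. Positive root: t = (59.35 + √(59.35² + 2·9.81·38.7)) / 9.81 = (59.35 + 65.43) / 9.81 = 12.72 s.
Vertical velocity at impact: v_y = v_y0 − g t = 59.35 − 9.81 × 12.72 = −65.43 m/s.
Speed: |v| = √(vₓ² + v_y²) = √(40.94² + 65.43²) = 77.19 m/s.

77.19 m/s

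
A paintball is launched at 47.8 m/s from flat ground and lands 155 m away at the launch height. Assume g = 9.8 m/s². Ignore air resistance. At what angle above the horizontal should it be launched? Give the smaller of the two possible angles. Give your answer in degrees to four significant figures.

20.83°

R = v₀² sin 2θ / g gives sin 2θ = gR/v₀² = 9.80·155/47.8² = 0.6648.
2θ = 41.67° or 180° − 41.67° = 138.3°, so θ = 20.83° or 69.17°.
The smaller angle is 20.83°.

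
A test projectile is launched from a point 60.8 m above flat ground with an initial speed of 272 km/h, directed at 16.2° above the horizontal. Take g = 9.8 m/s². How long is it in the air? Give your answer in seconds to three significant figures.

6.28 s

Convert: 272 km/h = 272/3.6 = 75.56 m/s.
Resolve: vₓ = 75.56 cos 16.2° = 72.56 m/s and v_y0 = 75.56 sin 16.2° = 21.08 m/s.
With up positive and y = 0 at the ground: y(t) = 60.8 + (21.08) t − 4.900 t². Setting y = 0 and taking the positive root: t = [21.08 + √(21.08² + 2·9.80·60.8)] / 9.80 = (21.08 + 40.45) / 9.80 = 6.278 s.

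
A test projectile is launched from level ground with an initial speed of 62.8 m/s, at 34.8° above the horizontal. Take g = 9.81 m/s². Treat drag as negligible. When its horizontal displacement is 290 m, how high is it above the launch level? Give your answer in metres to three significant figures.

Resolve: vₓ = 62.80 cos 34.8° = 51.57 m/s and v_y0 = 62.80 sin 34.8° = 35.84 m/s.
At x = 290 m, t = x/vₓ = 290/51.57 = 5.624 s.
Height: y = v_y0 t − ½ g t² = 35.84 × 5.624 − 4.905 × 5.624² = 201.6 − 155.1 = 46.43 m.

46.4 m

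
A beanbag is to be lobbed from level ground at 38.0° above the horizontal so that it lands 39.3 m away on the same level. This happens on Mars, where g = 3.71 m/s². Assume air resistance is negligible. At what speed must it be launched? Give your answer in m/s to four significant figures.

Level-ground range: R = v₀² sin(2θ)/g, so v₀ = √(gR / sin 2θ).
v₀ = √(3.71 × 39.3 / sin 76.00°) = √(145.8 / 0.9703) = √150.27 = 12.26 m/s.

12.26 m/s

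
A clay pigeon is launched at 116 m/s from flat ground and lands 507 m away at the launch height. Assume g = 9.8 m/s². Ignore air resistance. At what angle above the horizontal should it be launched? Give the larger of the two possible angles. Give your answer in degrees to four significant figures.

From R = (v₀²/g) sin 2θ: sin 2θ = 9.80 × 507 / 13456 = 0.3692.
2θ = 21.67° or 180° − 21.67° = 158.3°, so θ = 10.83° or 79.17°.
The larger angle is 79.17°.

79.17°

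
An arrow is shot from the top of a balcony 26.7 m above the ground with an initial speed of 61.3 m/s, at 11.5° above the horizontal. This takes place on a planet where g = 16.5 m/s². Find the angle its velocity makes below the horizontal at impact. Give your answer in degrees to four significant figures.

vₓ = 61.30 cos 11.5° = 60.07 m/s; v_y0 = 61.30 sin 11.5° = 12.22 m/s.
Vertical motion (up positive, ground at y = 0): 8.250 t² − (12.22) t − 26.7 = 0, so t = (12.22 + √(12.22² + 2·16.5·26.7)) / 16.5 = (12.22 + 32.10) / 16.5 = 2.686 s.
At impact: v_y = v_y0 − g t = −32.10 m/s; vₓ = 60.07 m/s.
Angle below horizontal: arctan(|v_y|/vₓ) = arctan(32.10/60.07) = 28.12°.

28.12°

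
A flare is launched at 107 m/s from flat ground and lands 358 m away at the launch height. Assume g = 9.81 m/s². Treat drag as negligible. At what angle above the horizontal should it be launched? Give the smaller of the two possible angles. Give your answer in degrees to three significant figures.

8.93°

R = v₀² sin 2θ / g gives sin 2θ = gR/v₀² = 9.81·358/107² = 0.3067.
2θ = 17.86° or 180° − 17.86° = 162.1°, so θ = 8.932° or 81.07°.
The smaller angle is 8.932°.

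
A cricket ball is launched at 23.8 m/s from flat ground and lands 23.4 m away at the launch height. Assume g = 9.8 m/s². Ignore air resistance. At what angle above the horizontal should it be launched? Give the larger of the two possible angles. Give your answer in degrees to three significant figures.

78.1°

Level-ground range R = v₀² sin(2θ)/g ⇒ sin(2θ) = gR/v₀² = 9.80 × 23.4 / 23.8² = 0.4048.
2θ = 23.88° or 180° − 23.88° = 156.1°, so θ = 11.94° or 78.06°.
The larger angle is 78.06°.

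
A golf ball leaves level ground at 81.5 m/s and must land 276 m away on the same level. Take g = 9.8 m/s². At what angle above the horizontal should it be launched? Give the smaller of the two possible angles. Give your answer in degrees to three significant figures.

12.0°

R = v₀² sin 2θ / g gives sin 2θ = gR/v₀² = 9.80·276/81.5² = 0.4072.
2θ = 24.03° or 180° − 24.03° = 156.0°, so θ = 12.01° or 77.99°.
The smaller angle is 12.01°.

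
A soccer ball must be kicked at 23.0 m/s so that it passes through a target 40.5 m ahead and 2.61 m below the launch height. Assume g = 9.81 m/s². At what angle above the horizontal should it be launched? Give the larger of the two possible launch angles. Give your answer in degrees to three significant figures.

Trajectory: y = x tanθ − g x² (1 + tan²θ)/(2v₀²). With x = 40.5, y = −2.61, v₀ = 23.0, g = 9.81:
15.21 tan²θ − 40.5 tanθ + (12.60) = 0.
tanθ = [40.5 ± √(40.5² − 4 × 15.21 × (12.60))] / (2 × 15.21) = (40.5 ± 29.56) / 30.42, giving tanθ = 0.3597 or 2.303.
θ = 19.78° or 66.53°; the larger is 66.53°.

66.5°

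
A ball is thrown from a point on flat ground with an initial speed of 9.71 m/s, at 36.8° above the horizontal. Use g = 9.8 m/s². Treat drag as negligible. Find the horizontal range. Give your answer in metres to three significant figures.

9.23 m

Horizontal component vₓ = 9.710 cos 36.8° = 7.775 m/s; vertical v_y0 = 9.710 sin 36.8° = 5.817 m/s.
Flight time T = 2 v_y0 / g = 1.187 s.
Range: R = vₓ T = 7.775 × 1.187 = 9.229 m.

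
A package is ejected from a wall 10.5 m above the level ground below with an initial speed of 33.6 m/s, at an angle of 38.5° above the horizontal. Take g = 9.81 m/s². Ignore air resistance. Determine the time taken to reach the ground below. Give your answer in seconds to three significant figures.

Horizontal component vₓ = 33.60 cos 38.5° = 26.30 m/s; vertical v_y0 = 33.60 sin 38.5° = 20.92 m/s.
With up positive and y = 0 at the ground: y(t) = 10.5 + (20.92) t − 4.905 t². Setting y = 0 and taking the positive root: t = [20.92 + √(20.92² + 2·9.81·10.5)] / 9.81 = (20.92 + 25.37) / 9.81 = 4.718 s.

4.72 s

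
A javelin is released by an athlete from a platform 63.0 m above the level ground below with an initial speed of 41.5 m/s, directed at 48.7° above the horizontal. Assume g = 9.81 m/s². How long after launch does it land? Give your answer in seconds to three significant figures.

vₓ = 41.50 cos 48.7° = 27.39 m/s; v_y0 = 41.50 sin 48.7° = 31.18 m/s.
Vertical motion (up positive, ground at y = 0): 4.905 t² − (31.18) t − 63.0 = 0, so t = (31.18 + √(31.18² + 2·9.81·63.0)) / 9.81 = (31.18 + 46.99) / 9.81 = 7.968 s.

7.97 s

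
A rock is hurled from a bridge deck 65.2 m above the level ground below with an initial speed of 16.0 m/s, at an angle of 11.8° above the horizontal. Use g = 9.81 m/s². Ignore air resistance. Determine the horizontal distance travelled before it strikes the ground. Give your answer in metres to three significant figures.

62.6 m

Horizontal component vₓ = 16.00 cos 11.8° = 15.66 m/s; vertical v_y0 = 16.00 sin 11.8° = 3.272 m/s.
The projectile lands when y = 65.2 + (3.272) t − ½·9.81·t² = 0. Positive root: t = (3.272 + √(3.272² + 2·9.81·65.2)) / 9.81 = (3.272 + 35.92) / 9.81 = 3.995 s.
Horizontal distance: R = vₓ t = 15.66 × 3.995 = 62.56 m.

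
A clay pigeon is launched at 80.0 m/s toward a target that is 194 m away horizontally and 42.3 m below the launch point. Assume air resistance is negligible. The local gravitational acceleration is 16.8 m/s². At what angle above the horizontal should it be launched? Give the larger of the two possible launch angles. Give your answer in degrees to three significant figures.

75.6°

Trajectory: y = x tanθ − g x² (1 + tan²θ)/(2v₀²). With x = 194, y = −42.3, v₀ = 80.0, g = 16.8:
49.40 tan²θ − 194 tanθ + (7.097) = 0.
tanθ = [194 ± √(194² − 4 × 49.40 × (7.097))] / (2 × 49.40) = (194 ± 190.4) / 98.79, giving tanθ = 0.03693 or 3.890.
θ = 2.115° or 75.58°; the larger is 75.58°.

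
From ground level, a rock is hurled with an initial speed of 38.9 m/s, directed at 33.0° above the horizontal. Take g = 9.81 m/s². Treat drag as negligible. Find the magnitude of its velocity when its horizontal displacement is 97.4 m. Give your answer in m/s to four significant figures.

33.62 m/s

Horizontal component vₓ = 38.90 cos 33.0° = 32.62 m/s; vertical v_y0 = 38.90 sin 33.0° = 21.19 m/s.
Time to reach x = 97.4 m: t = x/vₓ = 97.4/32.62 = 2.986 s.
Vertical velocity there: v_y = v_y0 − g t = 21.19 − 9.81 × 2.986 = −8.101 m/s.
Speed: √(vₓ² + v_y²) = √(32.62² + 8.101²) = 33.62 m/s.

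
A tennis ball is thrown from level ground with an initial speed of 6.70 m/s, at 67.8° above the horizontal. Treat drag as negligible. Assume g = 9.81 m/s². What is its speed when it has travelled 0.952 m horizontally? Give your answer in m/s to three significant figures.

vₓ = 6.700 cos 67.8° = 2.532 m/s; v_y0 = 6.700 sin 67.8° = 6.203 m/s.
x = vₓ t ⇒ t = 0.952/2.532 = 0.3761 s.
Vertical velocity there: v_y = v_y0 − g t = 6.203 − 9.81 × 0.3761 = 2.514 m/s.
Speed: √(vₓ² + v_y²) = √(2.532² + 2.514²) = 3.568 m/s.

3.57 m/s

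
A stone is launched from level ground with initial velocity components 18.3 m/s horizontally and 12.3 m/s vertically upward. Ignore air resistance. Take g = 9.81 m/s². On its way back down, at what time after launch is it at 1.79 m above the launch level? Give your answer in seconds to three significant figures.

Height y(t) = 12.30 t − 4.905 t² = 1.79 gives 4.905 t² − 12.30 t + 1.79 = 0.
t = [12.30 ± √(12.30² − 2·9.81·1.79)] / 9.81 = (12.30 ± 10.78) / 9.81, so t = 0.1551 s or t = 2.353 s.
The descending-branch root is 2.353 s.

2.35 s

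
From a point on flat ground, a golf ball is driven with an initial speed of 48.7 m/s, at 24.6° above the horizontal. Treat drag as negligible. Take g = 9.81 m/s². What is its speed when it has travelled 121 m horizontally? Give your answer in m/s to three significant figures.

44.8 m/s

Resolve: vₓ = 48.70 cos 24.6° = 44.28 m/s and v_y0 = 48.70 sin 24.6° = 20.27 m/s.
x = vₓ t ⇒ t = 121/44.28 = 2.733 s.
Vertical velocity there: v_y = v_y0 − g t = 20.27 − 9.81 × 2.733 = −6.534 m/s.
Speed: √(vₓ² + v_y²) = √(44.28² + 6.534²) = 44.76 m/s.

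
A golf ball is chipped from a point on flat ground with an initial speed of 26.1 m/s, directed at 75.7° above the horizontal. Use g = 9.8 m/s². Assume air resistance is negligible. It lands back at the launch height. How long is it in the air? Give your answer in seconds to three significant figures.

5.16 s

vₓ = 26.10 cos 75.7° = 6.447 m/s; v_y0 = 26.10 sin 75.7° = 25.29 m/s.
It returns to y = 0 when t = 2 v_y0 / g = 2(25.29)/9.80 = 5.161 s.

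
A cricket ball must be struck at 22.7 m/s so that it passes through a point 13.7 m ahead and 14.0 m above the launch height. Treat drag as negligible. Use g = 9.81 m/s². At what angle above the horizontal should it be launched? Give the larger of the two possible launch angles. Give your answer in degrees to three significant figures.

80.9°

Trajectory: y = x tanθ − g x² (1 + tan²θ)/(2v₀²). With x = 13.7, y = 14.0, v₀ = 22.7, g = 9.81:
1.787 tan²θ − 13.7 tanθ + (15.79) = 0.
tanθ = [13.7 ± √(13.7² − 4 × 1.787 × (15.79))] / (2 × 1.787) = (13.7 ± 8.653) / 3.573, giving tanθ = 1.412 or 6.256.
θ = 54.70° or 80.92°; the larger is 80.92°.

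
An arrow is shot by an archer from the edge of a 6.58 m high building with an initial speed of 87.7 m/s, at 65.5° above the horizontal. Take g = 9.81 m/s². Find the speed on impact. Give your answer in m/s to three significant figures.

88.4 m/s

Components: vₓ = 87.70 cos 65.5° = 36.37 m/s, v_y0 = 87.70 sin 65.5° = 79.80 m/s.
Vertical motion (up positive, ground at y = 0): 4.905 t² − (79.80) t − 6.58 = 0, so t = (79.80 + √(79.80² + 2·9.81·6.58)) / 9.81 = (79.80 + 80.61) / 9.81 = 16.35 s.
Vertical velocity at impact: v_y = v_y0 − g t = 79.80 − 9.81 × 16.35 = −80.61 m/s.
Speed: |v| = √(vₓ² + v_y²) = √(36.37² + 80.61²) = 88.43 m/s.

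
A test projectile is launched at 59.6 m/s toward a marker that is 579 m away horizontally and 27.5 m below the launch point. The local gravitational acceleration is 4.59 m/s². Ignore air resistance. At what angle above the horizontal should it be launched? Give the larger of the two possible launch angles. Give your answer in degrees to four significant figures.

Trajectory: y = x tanθ − g x² (1 + tan²θ)/(2v₀²). With x = 579, y = −27.5, v₀ = 59.6, g = 4.59:
216.6 tan²θ − 579 tanθ + (189.1) = 0.
tanθ = [579 ± √(579² − 4 × 216.6 × (189.1))] / (2 × 216.6) = (579 ± 414.0) / 433.2, giving tanθ = 0.3808 or 2.292.
θ = 20.85° or 66.43°; the larger is 66.43°.

66.43°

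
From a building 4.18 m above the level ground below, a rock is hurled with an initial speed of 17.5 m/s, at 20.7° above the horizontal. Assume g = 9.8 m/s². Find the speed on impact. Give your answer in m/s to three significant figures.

Horizontal component vₓ = 17.50 cos 20.7° = 16.37 m/s; vertical v_y0 = 17.50 sin 20.7° = 6.186 m/s.
Vertical motion (up positive, ground at y = 0): 4.900 t² − (6.186) t − 4.18 = 0, so t = (6.186 + √(6.186² + 2·9.80·4.18)) / 9.80 = (6.186 + 10.96) / 9.80 = 1.750 s.
Vertical velocity at impact: v_y = v_y0 − g t = 6.186 − 9.80 × 1.750 = −10.96 m/s.
Speed: |v| = √(vₓ² + v_y²) = √(16.37² + 10.96²) = 19.70 m/s.

19.7 m/s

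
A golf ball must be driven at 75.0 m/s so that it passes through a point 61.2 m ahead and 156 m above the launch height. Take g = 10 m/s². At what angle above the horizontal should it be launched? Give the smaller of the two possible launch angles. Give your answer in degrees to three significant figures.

72.3°

Trajectory: y = x tanθ − g x² (1 + tan²θ)/(2v₀²). With x = 61.2, y = 156, v₀ = 75.0, g = 10.0:
3.329 tan²θ − 61.2 tanθ + (159.3) = 0.
tanθ = [61.2 ± √(61.2² − 4 × 3.329 × (159.3))] / (2 × 3.329) = (61.2 ± 40.29) / 6.659, giving tanθ = 3.140 or 15.24.
θ = 72.33° or 86.25°; the smaller is 72.33°.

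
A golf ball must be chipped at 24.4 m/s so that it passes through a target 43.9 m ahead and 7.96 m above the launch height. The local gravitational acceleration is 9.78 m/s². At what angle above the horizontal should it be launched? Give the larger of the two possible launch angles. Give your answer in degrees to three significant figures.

Trajectory: y = x tanθ − g x² (1 + tan²θ)/(2v₀²). With x = 43.9, y = 7.96, v₀ = 24.4, g = 9.78:
15.83 tan²θ − 43.9 tanθ + (23.79) = 0.
tanθ = [43.9 ± √(43.9² − 4 × 15.83 × (23.79))] / (2 × 15.83) = (43.9 ± 20.52) / 31.66, giving tanθ = 0.7386 or 2.035.
θ = 36.45° or 63.83°; the larger is 63.83°.

63.8°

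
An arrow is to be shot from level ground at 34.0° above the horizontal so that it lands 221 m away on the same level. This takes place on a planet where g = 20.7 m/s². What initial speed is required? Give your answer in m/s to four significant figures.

70.24 m/s

Level-ground range: R = v₀² sin(2θ)/g, so v₀ = √(gR / sin 2θ).
v₀ = √(20.7 × 221 / sin 68.00°) = √(4575 / 0.9272) = √4934.0 = 70.24 m/s.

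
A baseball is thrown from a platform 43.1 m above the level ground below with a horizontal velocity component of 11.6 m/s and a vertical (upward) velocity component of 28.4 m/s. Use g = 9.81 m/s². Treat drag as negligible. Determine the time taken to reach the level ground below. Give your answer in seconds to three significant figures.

7.04 s

Vertical motion (up positive, ground at y = 0): 4.905 t² − (28.40) t − 43.1 = 0, so t = (28.40 + √(28.40² + 2·9.81·43.1)) / 9.81 = (28.40 + 40.65) / 9.81 = 7.038 s.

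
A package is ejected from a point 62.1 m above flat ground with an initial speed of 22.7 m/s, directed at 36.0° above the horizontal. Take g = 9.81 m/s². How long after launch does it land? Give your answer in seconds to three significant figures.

5.17 s

vₓ = 22.70 cos 36.0° = 18.36 m/s; v_y0 = 22.70 sin 36.0° = 13.34 m/s.
Vertical motion (up positive, ground at y = 0): 4.905 t² − (13.34) t − 62.1 = 0, so t = (13.34 + √(13.34² + 2·9.81·62.1)) / 9.81 = (13.34 + 37.37) / 9.81 = 5.169 s.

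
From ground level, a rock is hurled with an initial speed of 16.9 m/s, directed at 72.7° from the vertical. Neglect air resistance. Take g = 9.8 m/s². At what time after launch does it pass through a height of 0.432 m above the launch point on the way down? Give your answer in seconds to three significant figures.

Components: vₓ = 16.90 sin 72.7° = 16.14 m/s, v_y0 = 16.90 cos 72.7° = 5.026 m/s.
Height y(t) = 5.026 t − 4.900 t² = 0.432 gives 4.900 t² − 5.026 t + 0.432 = 0.
Quadratic formula: t = (5.026 ± √16.790) / 9.80 = (5.026 ± 4.098) / 9.80 → t = 0.09470 s or 0.9309 s.
The descending-branch root is 0.9309 s.

0.931 s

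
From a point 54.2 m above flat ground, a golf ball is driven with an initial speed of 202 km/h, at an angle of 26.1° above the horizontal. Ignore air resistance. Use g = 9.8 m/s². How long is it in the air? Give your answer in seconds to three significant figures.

6.69 s

Convert: 202 km/h = 202/3.6 = 56.11 m/s.
Components: vₓ = 56.11 cos 26.1° = 50.39 m/s, v_y0 = 56.11 sin 26.1° = 24.69 m/s.
The projectile lands when y = 54.2 + (24.69) t − ½·9.80·t² = 0. Positive root: t = (24.69 + √(24.69² + 2·9.80·54.2)) / 9.80 = (24.69 + 40.89) / 9.80 = 6.691 s.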